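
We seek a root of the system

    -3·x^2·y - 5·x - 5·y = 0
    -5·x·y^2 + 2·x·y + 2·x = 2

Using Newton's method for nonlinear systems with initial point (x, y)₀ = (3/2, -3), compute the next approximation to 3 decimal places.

At (3/2, -3): F = (27.750, -75.500).
Jacobian J = [[-6·x·y - 5, -3·x^2 - 5], [-5·y^2 + 2·y + 2, -10·x·y + 2·x]].
At the point, J = [[22.000, -11.750], [-49.000, 48.000]] (det J = 480.250).
Solving J·Δ = −F gives Δ = (-0.926, 0.627).
Then the next iterate is (x, y)₁ = (0.574, -2.373).

(0.574, -2.373)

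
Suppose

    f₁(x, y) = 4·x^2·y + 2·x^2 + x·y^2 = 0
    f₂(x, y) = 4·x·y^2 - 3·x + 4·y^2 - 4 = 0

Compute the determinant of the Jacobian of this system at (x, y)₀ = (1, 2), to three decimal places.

J = [[8·x·y + 4·x + y^2, 4·x^2 + 2·x·y], [4·y^2 - 3, 8·x·y + 8·y]].
At the point, J = [[24.000, 8.000], [13.000, 32.000]].
det J = 664.000.

664.000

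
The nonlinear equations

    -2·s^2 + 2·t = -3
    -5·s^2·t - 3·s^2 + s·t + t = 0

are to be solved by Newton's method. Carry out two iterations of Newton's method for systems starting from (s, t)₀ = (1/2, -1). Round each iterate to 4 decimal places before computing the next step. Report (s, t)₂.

(0.9919, -0.6443)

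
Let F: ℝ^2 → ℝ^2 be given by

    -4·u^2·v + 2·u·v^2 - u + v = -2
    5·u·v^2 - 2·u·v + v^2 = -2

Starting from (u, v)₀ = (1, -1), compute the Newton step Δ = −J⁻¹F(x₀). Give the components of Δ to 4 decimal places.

At (1, -1): F = (6.0000, 10.0000).
Jacobian J = [[-8·u·v + 2·v^2 - 1, -4·u^2 + 4·u·v + 1], [5·v^2 - 2·v, 10·u·v - 2·u + 2·v]].
At the point, J = [[9.0000, -7.0000], [7.0000, -14.0000]] (det J = -77.0000).
Solving J·Δ = −F gives Δ = (-0.1818, 0.6234).

(-0.1818, 0.6234)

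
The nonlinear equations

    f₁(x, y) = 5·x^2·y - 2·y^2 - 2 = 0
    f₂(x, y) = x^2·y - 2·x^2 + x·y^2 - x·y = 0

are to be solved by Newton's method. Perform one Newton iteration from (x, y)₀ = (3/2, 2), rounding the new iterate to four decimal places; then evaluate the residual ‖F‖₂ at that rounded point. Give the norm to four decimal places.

3.0018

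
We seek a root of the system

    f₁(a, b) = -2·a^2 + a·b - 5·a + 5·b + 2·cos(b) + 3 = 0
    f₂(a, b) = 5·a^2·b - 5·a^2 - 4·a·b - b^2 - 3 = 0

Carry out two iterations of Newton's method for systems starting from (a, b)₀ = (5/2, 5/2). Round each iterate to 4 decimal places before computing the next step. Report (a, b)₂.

At (5/2, 5/2): F = (-4.852287, 12.6250).
Jacobian J = [[-4·a + b - 5, a - 2·sin(b) + 5], [10·a·b - 10·a - 4·b, 5·a^2 - 4·a - 2·b]].
At the point, J = [[-12.5000, 6.303056], [27.5000, 16.2500]] (det J = -376.459032).
Solving J·Δ = −F gives Δ = (-0.4208, -0.0647).
Then the next iterate is (a, b)₁ = (2.0792, 2.4353).
Round to (2.0792, 2.4353) and repeat: F = (-0.323716, 1.839942), J = [[-10.8815, 5.781164], [20.101558, 8.427963]].
Δ = (-0.0643, -0.0650), so (a, b)₂ = (2.0149, 2.3703).

(2.0149, 2.3703)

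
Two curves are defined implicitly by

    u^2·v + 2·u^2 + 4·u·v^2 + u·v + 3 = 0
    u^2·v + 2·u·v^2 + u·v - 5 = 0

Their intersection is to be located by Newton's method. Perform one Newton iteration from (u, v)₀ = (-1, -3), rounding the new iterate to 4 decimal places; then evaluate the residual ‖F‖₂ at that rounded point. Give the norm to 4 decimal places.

At (-1, -3): F = (-31.0000, -23.0000).
Jacobian J = [[2·u·v + 4·u + 4·v^2 + v, u^2 + 8·u·v + u], [2·u·v + 2·v^2 + v, u^2 + 4·u·v + u]].
At the point, J = [[35.0000, 24.0000], [21.0000, 12.0000]] (det J = -84.0000).
Solving J·Δ = −F gives Δ = (2.1429, -1.8333).
Then the next iterate is (u, v)₁ = (1.1429, -4.8333).
Re-evaluating at (1.1429, -4.8333): F = (100.571290, 36.560758), so ‖F‖₂ = 107.0106.

107.0106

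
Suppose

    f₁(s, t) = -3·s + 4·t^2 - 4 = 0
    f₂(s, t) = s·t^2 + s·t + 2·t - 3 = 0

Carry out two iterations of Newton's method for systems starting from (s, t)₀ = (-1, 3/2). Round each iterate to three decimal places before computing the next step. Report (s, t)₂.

(0.393, 1.145)

At (-1, 3/2): F = (8.000, -3.750).
Jacobian J = [[-3, 8·t], [t^2 + t, 2·s·t + s + 2]].
At the point, J = [[-3.000, 12.000], [3.750, -2.000]] (det J = -39.000).
Solving J·Δ = −F gives Δ = (0.744, -0.481).
Then the next iterate is (s, t)₁ = (-0.256, 1.019).
Round to (-0.256, 1.019) and repeat: F = (0.92144, -1.48868), J = [[-3.000, 8.152], [2.05736, 1.22227]].
Δ = (0.649, 0.126), so (s, t)₂ = (0.393, 1.145).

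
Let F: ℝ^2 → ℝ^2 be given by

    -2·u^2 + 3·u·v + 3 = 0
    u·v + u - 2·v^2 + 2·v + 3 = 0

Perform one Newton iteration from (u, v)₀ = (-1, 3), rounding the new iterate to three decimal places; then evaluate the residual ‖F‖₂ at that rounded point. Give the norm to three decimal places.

At (-1, 3): F = (-8.000, -13.000).
Jacobian J = [[-4·u + 3·v, 3·u], [v + 1, u - 4·v + 2]].
At the point, J = [[13.000, -3.000], [4.000, -11.000]] (det J = -131.000).
Solving J·Δ = −F gives Δ = (0.374, -1.046).
Then the next iterate is (u, v)₁ = (-0.626, 1.954).
Re-evaluating at (-0.626, 1.954): F = (-1.45336, -2.57744), so ‖F‖₂ = 2.959.

2.959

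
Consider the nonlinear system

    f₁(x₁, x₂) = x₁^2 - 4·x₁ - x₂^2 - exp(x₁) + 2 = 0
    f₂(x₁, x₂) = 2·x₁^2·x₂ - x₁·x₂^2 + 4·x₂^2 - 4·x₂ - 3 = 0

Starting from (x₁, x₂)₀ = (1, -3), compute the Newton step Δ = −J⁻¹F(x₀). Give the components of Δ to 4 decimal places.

At (1, -3): F = (-12.718282, 30.0000).
Jacobian J = [[2·x₁ - exp(x₁) - 4, -2·x₂], [4·x₁·x₂ - x₂^2, 2·x₁^2 - 2·x₁·x₂ + 8·x₂ - 4]].
At the point, J = [[-4.718282, 6.0000], [-21.0000, -20.0000]] (det J = 220.365637).
Solving J·Δ = −F gives Δ = (-0.3375, 1.8543).

(-0.3375, 1.8543)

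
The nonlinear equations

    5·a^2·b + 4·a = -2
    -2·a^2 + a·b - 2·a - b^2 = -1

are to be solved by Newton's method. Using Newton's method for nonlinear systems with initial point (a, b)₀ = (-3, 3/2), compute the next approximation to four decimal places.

At (-3, 3/2): F = (57.5000, -17.7500).
Jacobian J = [[10·a·b + 4, 5·a^2], [-4·a + b - 2, a - 2·b]].
At the point, J = [[-41.0000, 45.0000], [11.5000, -6.0000]] (det J = -271.5000).
Solving J·Δ = −F gives Δ = (1.6713, 0.2449).
Then the next iterate is (a, b)₁ = (-1.3287, 1.7449).

(-1.3287, 1.7449)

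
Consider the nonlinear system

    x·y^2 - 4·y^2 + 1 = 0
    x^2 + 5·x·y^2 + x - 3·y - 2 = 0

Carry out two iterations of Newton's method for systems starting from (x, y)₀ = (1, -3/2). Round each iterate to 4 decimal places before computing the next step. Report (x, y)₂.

At (1, -3/2): F = (-5.7500, 15.7500).
Jacobian J = [[y^2, 2·x·y - 8·y], [2·x + 5·y^2 + 1, 10·x·y - 3]].
At the point, J = [[2.2500, 9.0000], [14.2500, -18.0000]] (det J = -168.7500).
Solving J·Δ = −F gives Δ = (-0.2267, 0.6956).
Then the next iterate is (x, y)₁ = (0.7733, -0.8044).
Round to (0.7733, -0.8044) and repeat: F = (-1.087866, 4.286348), J = [[0.647059, 5.191115], [5.781897, -9.220425]].
Δ = (-0.3396, 0.2519), so (x, y)₂ = (0.4337, -0.5525).

(0.4337, -0.5525)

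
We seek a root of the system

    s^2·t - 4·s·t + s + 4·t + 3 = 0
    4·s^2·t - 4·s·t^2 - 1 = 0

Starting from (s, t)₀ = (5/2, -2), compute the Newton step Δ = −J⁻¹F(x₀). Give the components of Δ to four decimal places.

(6.8186, 7.2745)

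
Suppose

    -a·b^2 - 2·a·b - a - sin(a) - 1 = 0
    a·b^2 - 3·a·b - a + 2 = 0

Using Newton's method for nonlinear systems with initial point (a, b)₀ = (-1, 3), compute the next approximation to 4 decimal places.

(0.2413, 3.5862)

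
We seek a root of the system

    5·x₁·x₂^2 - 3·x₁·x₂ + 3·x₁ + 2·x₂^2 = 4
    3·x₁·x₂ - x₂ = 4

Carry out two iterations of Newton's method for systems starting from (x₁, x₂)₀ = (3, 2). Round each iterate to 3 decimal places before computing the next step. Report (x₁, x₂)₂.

(1.958, 0.743)

At (3, 2): F = (55.000, 12.000).
Jacobian J = [[5·x₂^2 - 3·x₂ + 3, 10·x₁·x₂ - 3·x₁ + 4·x₂], [3·x₂, 3·x₁ - 1]].
At the point, J = [[17.000, 59.000], [6.000, 8.000]] (det J = -218.000).
Solving J·Δ = −F gives Δ = (-1.229, -0.578).
Then the next iterate is (x₁, x₂)₁ = (1.771, 1.422).
Round to (1.771, 1.422) and repeat: F = (15.70764, 2.13309), J = [[8.84442, 25.55862], [4.266, 4.313]].
Δ = (0.187, -0.679), so (x₁, x₂)₂ = (1.958, 0.743).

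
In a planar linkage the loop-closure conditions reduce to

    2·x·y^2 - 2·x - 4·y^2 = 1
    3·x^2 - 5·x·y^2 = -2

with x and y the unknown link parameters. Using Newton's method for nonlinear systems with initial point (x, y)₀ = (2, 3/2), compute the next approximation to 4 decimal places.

At (2, 3/2): F = (-5.0000, -8.5000).
Jacobian J = [[2·y^2 - 2, 4·x·y - 8·y], [6·x - 5·y^2, -10·x·y]].
At the point, J = [[2.5000, 0.0000], [0.7500, -30.0000]] (det J = -75.0000).
Solving J·Δ = −F gives Δ = (2.0000, -0.2333).
Then the next iterate is (x, y)₁ = (4.0000, 1.2667).

(4.0000, 1.2667)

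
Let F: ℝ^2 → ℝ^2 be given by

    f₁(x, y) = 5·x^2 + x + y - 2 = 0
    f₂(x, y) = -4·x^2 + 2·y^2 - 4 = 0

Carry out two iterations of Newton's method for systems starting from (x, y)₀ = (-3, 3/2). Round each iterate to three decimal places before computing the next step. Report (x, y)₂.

(-0.863, 1.587)

At (-3, 3/2): F = (41.500, -35.500).
Jacobian J = [[10·x + 1, 1], [-8·x, 4·y]].
At the point, J = [[-29.000, 1.000], [24.000, 6.000]] (det J = -198.000).
Solving J·Δ = −F gives Δ = (1.437, 0.169).
Then the next iterate is (x, y)₁ = (-1.563, 1.669).
Round to (-1.563, 1.669) and repeat: F = (10.32084, -8.20075), J = [[-14.630, 1.000], [12.504, 6.676]].
Δ = (0.700, -0.082), so (x, y)₂ = (-0.863, 1.587).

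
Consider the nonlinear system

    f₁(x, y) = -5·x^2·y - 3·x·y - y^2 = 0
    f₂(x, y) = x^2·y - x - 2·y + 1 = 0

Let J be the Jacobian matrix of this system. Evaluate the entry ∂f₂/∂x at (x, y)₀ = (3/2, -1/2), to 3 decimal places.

∂f₂/∂x = 2·x·y - 1.
At (3/2, -1/2) this is -2.500.

-2.500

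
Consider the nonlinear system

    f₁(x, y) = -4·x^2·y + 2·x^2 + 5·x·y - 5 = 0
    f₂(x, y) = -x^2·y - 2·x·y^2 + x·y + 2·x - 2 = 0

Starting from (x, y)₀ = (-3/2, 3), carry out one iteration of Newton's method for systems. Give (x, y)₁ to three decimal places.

(-0.570, 2.507)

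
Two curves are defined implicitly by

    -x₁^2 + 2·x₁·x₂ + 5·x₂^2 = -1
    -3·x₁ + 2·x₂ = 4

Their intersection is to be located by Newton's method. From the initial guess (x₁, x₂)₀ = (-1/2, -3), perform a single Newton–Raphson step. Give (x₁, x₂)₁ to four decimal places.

At (-1/2, -3): F = (48.7500, -8.5000).
Jacobian J = [[-2·x₁ + 2·x₂, 2·x₁ + 10·x₂], [-3, 2]].
At the point, J = [[-5.0000, -31.0000], [-3.0000, 2.0000]] (det J = -103.0000).
Solving J·Δ = −F gives Δ = (-1.6117, 1.8325).
Then the next iterate is (x₁, x₂)₁ = (-2.1117, -1.1675).

(-2.1117, -1.1675)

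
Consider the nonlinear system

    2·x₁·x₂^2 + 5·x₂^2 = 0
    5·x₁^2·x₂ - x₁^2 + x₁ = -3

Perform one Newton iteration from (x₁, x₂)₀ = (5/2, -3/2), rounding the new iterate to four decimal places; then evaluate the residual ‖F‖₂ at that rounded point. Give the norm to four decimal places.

14.3956

At (5/2, -3/2): F = (22.5000, -47.6250).
Jacobian J = [[2·x₂^2, 4·x₁·x₂ + 10·x₂], [10·x₁·x₂ - 2·x₁ + 1, 5·x₁^2]].
At the point, J = [[4.5000, -30.0000], [-41.5000, 31.2500]] (det J = -1104.3750).
Solving J·Δ = −F gives Δ = (-0.6570, 0.6514).
Then the next iterate is (x₁, x₂)₁ = (1.8430, -0.8486).
Re-evaluating at (1.8430, -0.8486): F = (6.254979, -12.965631), so ‖F‖₂ = 14.3956.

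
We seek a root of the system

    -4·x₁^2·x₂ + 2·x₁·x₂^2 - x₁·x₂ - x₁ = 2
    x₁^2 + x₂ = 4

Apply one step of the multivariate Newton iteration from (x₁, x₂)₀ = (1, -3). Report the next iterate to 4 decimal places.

At (1, -3): F = (30.0000, -6.0000).
Jacobian J = [[-8·x₁·x₂ + 2·x₂^2 - x₂ - 1, -4·x₁^2 + 4·x₁·x₂ - x₁], [2·x₁, 1]].
At the point, J = [[44.0000, -17.0000], [2.0000, 1.0000]] (det J = 78.0000).
Solving J·Δ = −F gives Δ = (0.9231, 4.1538).
Then the next iterate is (x₁, x₂)₁ = (1.9231, 1.1538).

(1.9231, 1.1538)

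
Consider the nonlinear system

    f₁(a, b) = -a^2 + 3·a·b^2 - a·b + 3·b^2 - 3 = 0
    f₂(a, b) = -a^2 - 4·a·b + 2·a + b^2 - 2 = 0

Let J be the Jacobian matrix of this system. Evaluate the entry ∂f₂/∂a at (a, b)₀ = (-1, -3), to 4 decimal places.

16.0000

∂f₂/∂a = -2·a - 4·b + 2.
At (-1, -3) this is 16.0000.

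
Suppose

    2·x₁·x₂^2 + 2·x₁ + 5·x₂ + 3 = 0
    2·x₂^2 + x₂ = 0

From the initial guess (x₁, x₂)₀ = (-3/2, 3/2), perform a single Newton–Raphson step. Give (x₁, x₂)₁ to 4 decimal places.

At (-3/2, 3/2): F = (0.7500, 6.0000).
Jacobian J = [[2·x₂^2 + 2, 4·x₁·x₂ + 5], [0, 4·x₂ + 1]].
At the point, J = [[6.5000, -4.0000], [0.0000, 7.0000]] (det J = 45.5000).
Solving J·Δ = −F gives Δ = (-0.6429, -0.8571).
Then the next iterate is (x₁, x₂)₁ = (-2.1429, 0.6429).

(-2.1429, 0.6429)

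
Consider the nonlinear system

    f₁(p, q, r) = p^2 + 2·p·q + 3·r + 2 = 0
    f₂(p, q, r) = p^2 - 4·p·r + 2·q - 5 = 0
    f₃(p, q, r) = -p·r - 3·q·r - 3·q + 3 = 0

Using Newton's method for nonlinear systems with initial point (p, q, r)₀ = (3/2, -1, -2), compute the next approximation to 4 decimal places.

(7.6833, -10.7667, 7.2889)

At (3/2, -1, -2): F = (-4.7500, 7.2500, 3.0000).
Jacobian J = [[2·p + 2·q, 2·p, 3], [2·p - 4·r, 2, -4·p], [-r, -3·r - 3, -p - 3·q]].
At the point, J = [[1.0000, 3.0000, 3.0000], [11.0000, 2.0000, -6.0000], [2.0000, 3.0000, 1.5000]] (det J = 22.5000).
Solving J·Δ = −F gives Δ = (6.1833, -9.7667, 9.2889).
Then the next iterate is (p, q, r)₁ = (7.6833, -10.7667, 7.2889).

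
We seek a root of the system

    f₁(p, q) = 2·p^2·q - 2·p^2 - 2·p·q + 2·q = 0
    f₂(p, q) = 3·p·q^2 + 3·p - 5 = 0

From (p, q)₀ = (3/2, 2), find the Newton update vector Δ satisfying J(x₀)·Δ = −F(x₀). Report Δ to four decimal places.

(-0.9848, -0.1515)

At (3/2, 2): F = (2.5000, 17.5000).
Jacobian J = [[4·p·q - 4·p - 2·q, 2·p^2 - 2·p + 2], [3·q^2 + 3, 6·p·q]].
At the point, J = [[2.0000, 3.5000], [15.0000, 18.0000]] (det J = -16.5000).
Solving J·Δ = −F gives Δ = (-0.9848, -0.1515).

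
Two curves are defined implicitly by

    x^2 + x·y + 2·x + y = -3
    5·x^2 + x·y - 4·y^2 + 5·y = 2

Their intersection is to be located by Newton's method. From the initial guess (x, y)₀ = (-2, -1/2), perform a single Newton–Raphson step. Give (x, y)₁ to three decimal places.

(-0.947, 0.368)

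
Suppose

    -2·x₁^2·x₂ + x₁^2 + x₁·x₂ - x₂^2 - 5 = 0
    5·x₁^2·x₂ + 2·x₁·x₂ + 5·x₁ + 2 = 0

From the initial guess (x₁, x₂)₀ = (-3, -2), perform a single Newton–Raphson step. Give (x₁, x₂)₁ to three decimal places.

(-2.569, -0.341)

At (-3, -2): F = (42.000, -91.000).
Jacobian J = [[-4·x₁·x₂ + 2·x₁ + x₂, -2·x₁^2 + x₁ - 2·x₂], [10·x₁·x₂ + 2·x₂ + 5, 5·x₁^2 + 2·x₁]].
At the point, J = [[-32.000, -17.000], [61.000, 39.000]] (det J = -211.000).
Solving J·Δ = −F gives Δ = (0.431, 1.659).
Then the next iterate is (x₁, x₂)₁ = (-2.569, -0.341).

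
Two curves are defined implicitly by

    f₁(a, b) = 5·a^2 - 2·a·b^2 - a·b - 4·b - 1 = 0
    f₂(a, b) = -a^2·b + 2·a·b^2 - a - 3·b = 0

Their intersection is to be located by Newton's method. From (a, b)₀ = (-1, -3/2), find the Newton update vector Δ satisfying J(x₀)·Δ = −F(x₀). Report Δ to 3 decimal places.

At (-1, -3/2): F = (13.000, 2.500).
Jacobian J = [[10·a - 2·b^2 - b, -4·a·b - a - 4], [-2·a·b + 2·b^2 - 1, -a^2 + 4·a·b - 3]].
At the point, J = [[-13.000, -9.000], [0.500, 2.000]] (det J = -21.500).
Solving J·Δ = −F gives Δ = (2.256, -1.814).

(2.256, -1.814)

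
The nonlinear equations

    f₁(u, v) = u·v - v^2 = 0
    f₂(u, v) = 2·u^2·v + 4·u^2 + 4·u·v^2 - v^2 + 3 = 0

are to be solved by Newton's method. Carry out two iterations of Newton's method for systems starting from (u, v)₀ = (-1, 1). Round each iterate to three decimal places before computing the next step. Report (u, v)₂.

At (-1, 1): F = (-2.000, 4.000).
Jacobian J = [[v, u - 2·v], [4·u·v + 8·u + 4·v^2, 2·u^2 + 8·u·v - 2·v]].
At the point, J = [[1.000, -3.000], [-8.000, -8.000]] (det J = -32.000).
Solving J·Δ = −F gives Δ = (0.875, -0.375).
Then the next iterate is (u, v)₁ = (-0.125, 0.625).
Round to (-0.125, 0.625) and repeat: F = (-0.46875, 2.49609), J = [[0.625, -1.375], [0.250, -1.84375]].
Δ = (5.313, 2.074), so (u, v)₂ = (5.188, 2.699).

(5.188, 2.699)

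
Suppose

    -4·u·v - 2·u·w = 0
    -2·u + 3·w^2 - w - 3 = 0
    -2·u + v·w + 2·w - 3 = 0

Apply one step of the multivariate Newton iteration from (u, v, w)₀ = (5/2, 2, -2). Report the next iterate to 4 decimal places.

(-3.4375, 2.6875, -0.6250)

At (5/2, 2, -2): F = (-10.0000, 6.0000, -16.0000).
Jacobian J = [[-4·v - 2·w, -4·u, -2·u], [-2, 0, 6·w - 1], [-2, w, v + 2]].
At the point, J = [[-4.0000, -10.0000, -5.0000], [-2.0000, 0.0000, -13.0000], [-2.0000, -2.0000, 4.0000]] (det J = -256.0000).
Solving J·Δ = −F gives Δ = (-5.9375, 0.6875, 1.3750).
Then the next iterate is (u, v, w)₁ = (-3.4375, 2.6875, -0.6250).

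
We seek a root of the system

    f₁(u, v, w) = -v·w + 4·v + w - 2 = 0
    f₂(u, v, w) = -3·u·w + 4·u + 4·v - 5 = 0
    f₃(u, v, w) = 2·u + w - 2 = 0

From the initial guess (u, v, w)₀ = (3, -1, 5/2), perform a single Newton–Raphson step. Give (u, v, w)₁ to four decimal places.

(-0.0331, 0.2450, 2.0662)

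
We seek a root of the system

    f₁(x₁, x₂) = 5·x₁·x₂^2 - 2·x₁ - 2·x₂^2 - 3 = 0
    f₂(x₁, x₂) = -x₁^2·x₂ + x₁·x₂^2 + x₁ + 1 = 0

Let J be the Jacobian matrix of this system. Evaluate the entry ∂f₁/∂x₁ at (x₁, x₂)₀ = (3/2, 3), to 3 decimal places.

∂f₁/∂x₁ = 5·x₂^2 - 2.
At (3/2, 3) this is 43.000.

43.000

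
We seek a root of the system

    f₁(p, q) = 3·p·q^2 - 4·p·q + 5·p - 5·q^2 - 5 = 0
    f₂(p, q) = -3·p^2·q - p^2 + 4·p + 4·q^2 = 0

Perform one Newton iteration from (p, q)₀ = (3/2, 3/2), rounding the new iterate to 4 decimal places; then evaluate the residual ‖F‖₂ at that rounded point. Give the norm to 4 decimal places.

2.5783

At (3/2, 3/2): F = (-7.6250, 2.6250).
Jacobian J = [[3·q^2 - 4·q + 5, 6·p·q - 4·p - 10·q], [-6·p·q - 2·p + 4, -3·p^2 + 8·q]].
At the point, J = [[5.7500, -7.5000], [-12.5000, 5.2500]] (det J = -63.5625).
Solving J·Δ = −F gives Δ = (-0.3201, -1.2620).
Then the next iterate is (p, q)₁ = (1.1799, 0.2380).
Re-evaluating at (1.1799, 0.2380): F = (-0.306482, 2.560007), so ‖F‖₂ = 2.5783.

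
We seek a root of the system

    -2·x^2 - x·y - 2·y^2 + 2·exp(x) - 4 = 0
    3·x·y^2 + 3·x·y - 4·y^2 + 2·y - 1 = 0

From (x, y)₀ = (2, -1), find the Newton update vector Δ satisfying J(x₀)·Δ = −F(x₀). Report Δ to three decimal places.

(-0.807, 1.750)

At (2, -1): F = (2.77811, -7.000).
Jacobian J = [[-4·x - y + 2·exp(x), -x - 4·y], [3·y^2 + 3·y, 6·x·y + 3·x - 8·y + 2]].
At the point, J = [[7.77811, 2.000], [0.000, 4.000]] (det J = 31.11245).
Solving J·Δ = −F gives Δ = (-0.807, 1.750).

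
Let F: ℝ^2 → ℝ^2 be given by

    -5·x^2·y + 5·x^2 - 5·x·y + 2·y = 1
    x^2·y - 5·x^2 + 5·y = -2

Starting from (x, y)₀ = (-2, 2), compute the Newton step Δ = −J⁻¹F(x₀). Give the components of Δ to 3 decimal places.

At (-2, 2): F = (3.000, 0.000).
Jacobian J = [[-10·x·y + 10·x - 5·y, -5·x^2 - 5·x + 2], [2·x·y - 10·x, x^2 + 5]].
At the point, J = [[10.000, -8.000], [12.000, 9.000]] (det J = 186.000).
Solving J·Δ = −F gives Δ = (-0.145, 0.194).

(-0.145, 0.194)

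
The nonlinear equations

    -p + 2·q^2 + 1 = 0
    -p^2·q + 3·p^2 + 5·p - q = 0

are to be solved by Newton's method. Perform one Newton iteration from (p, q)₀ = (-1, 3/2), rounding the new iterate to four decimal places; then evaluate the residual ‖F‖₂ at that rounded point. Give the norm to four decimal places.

4.1303

At (-1, 3/2): F = (6.5000, -5.0000).
Jacobian J = [[-1, 4·q], [-2·p·q + 6·p + 5, -p^2 - 1]].
At the point, J = [[-1.0000, 6.0000], [2.0000, -2.0000]] (det J = -10.0000).
Solving J·Δ = −F gives Δ = (1.7000, -0.8000).
Then the next iterate is (p, q)₁ = (0.7000, 0.7000).
Re-evaluating at (0.7000, 0.7000): F = (1.2800, 3.9270), so ‖F‖₂ = 4.1303.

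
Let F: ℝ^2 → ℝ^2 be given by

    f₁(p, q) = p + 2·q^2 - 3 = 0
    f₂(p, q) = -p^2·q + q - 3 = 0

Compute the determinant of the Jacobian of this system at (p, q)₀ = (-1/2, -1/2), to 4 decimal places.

-0.2500

J = [[1, 4·q], [-2·p·q, -p^2 + 1]].
At the point, J = [[1.0000, -2.0000], [-0.5000, 0.7500]].
det J = -0.2500.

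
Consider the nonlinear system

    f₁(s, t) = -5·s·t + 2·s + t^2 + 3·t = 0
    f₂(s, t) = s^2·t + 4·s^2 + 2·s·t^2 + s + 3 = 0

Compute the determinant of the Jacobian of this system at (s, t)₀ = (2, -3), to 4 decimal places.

J = [[-5·t + 2, -5·s + 2·t + 3], [2·s·t + 8·s + 2·t^2 + 1, s^2 + 4·s·t]].
At the point, J = [[17.0000, -13.0000], [23.0000, -20.0000]].
det J = -41.0000.

-41.0000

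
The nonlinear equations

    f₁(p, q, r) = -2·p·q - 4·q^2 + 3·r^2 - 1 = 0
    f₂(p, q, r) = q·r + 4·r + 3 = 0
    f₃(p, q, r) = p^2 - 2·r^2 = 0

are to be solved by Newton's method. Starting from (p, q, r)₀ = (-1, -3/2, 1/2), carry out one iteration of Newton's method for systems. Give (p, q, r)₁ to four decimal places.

(1.1143, -0.6786, -1.3643)

At (-1, -3/2, 1/2): F = (-12.2500, 4.2500, 0.5000).
Jacobian J = [[-2·q, -2·p - 8·q, 6·r], [0, r, q + 4], [2·p, 0, -4·r]].
At the point, J = [[3.0000, 14.0000, 3.0000], [0.0000, 0.5000, 2.5000], [-2.0000, 0.0000, -2.0000]] (det J = -70.0000).
Solving J·Δ = −F gives Δ = (2.1143, 0.8214, -1.8643).
Then the next iterate is (p, q, r)₁ = (1.1143, -0.6786, -1.3643).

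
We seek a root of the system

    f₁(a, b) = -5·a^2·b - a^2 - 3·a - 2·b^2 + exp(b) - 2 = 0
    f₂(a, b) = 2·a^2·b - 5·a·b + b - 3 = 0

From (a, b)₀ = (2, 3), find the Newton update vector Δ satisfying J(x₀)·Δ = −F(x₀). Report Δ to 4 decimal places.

At (2, 3): F = (-69.914463, -6.0000).
Jacobian J = [[-10·a·b - 2·a - 3, -5·a^2 - 4·b + exp(b)], [4·a·b - 5·b, 2·a^2 - 5·a + 1]].
At the point, J = [[-67.0000, -11.914463], [9.0000, -1.0000]] (det J = 174.230168).
Solving J·Δ = −F gives Δ = (0.0090, -5.9188).

(0.0090, -5.9188)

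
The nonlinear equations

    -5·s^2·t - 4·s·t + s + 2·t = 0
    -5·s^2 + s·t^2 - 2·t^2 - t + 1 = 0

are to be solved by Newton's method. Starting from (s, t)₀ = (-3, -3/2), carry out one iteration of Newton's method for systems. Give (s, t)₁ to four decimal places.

(-0.7397, -2.8675)

At (-3, -3/2): F = (43.5000, -53.7500).
Jacobian J = [[-10·s·t - 4·t + 1, -5·s^2 - 4·s + 2], [-10·s + t^2, 2·s·t - 4·t - 1]].
At the point, J = [[-38.0000, -31.0000], [32.2500, 14.0000]] (det J = 467.7500).
Solving J·Δ = −F gives Δ = (2.2603, -1.3675).
Then the next iterate is (s, t)₁ = (-0.7397, -2.8675).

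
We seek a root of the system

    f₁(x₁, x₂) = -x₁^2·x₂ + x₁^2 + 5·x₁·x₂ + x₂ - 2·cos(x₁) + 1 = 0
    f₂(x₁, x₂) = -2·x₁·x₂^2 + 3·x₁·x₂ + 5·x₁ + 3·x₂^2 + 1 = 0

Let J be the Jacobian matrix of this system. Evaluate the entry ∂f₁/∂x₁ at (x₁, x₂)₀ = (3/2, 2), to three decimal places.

8.995

∂f₁/∂x₁ = -2·x₁·x₂ + 2·x₁ + 5·x₂ + 2·sin(x₁).
At (3/2, 2) this is 8.995.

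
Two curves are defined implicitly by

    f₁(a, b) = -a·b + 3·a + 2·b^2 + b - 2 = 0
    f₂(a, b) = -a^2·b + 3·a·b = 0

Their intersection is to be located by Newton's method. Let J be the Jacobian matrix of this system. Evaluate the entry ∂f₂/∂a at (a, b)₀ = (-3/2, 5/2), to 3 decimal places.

∂f₂/∂a = -2·a·b + 3·b.
At (-3/2, 5/2) this is 15.000.

15.000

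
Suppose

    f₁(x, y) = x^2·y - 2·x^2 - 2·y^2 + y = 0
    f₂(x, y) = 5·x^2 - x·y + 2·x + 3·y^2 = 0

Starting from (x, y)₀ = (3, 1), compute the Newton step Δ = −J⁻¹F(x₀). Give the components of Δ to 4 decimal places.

(-1.6471, 0.0196)

At (3, 1): F = (-10.0000, 51.0000).
Jacobian J = [[2·x·y - 4·x, x^2 - 4·y + 1], [10·x - y + 2, -x + 6·y]].
At the point, J = [[-6.0000, 6.0000], [31.0000, 3.0000]] (det J = -204.0000).
Solving J·Δ = −F gives Δ = (-1.6471, 0.0196).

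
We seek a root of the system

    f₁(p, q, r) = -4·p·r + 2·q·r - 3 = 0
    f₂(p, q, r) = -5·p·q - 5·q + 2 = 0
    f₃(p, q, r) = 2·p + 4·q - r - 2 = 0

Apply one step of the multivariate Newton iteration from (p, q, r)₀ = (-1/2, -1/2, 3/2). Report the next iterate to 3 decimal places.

At (-1/2, -1/2, 3/2): F = (-1.500, 3.250, -6.500).
Jacobian J = [[-4·r, 2·r, -4·p + 2·q], [-5·q, -5·p - 5, 0], [2, 4, -1]].
At the point, J = [[-6.000, 3.000, 1.000], [2.500, -2.500, 0.000], [2.000, 4.000, -1.000]] (det J = 7.500).
Solving J·Δ = −F gives Δ = (-0.367, 0.933, -3.500).
Then the next iterate is (p, q, r)₁ = (-0.867, 0.433, -2.000).

(-0.867, 0.433, -2.000)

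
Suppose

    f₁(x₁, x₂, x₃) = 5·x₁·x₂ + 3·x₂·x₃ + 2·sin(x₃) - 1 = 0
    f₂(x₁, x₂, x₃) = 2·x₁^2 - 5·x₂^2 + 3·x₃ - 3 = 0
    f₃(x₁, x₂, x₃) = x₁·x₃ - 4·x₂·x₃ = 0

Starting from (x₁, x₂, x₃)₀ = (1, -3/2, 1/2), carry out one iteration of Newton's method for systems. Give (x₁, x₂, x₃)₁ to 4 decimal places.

(0.5382, -0.6172, 0.2852)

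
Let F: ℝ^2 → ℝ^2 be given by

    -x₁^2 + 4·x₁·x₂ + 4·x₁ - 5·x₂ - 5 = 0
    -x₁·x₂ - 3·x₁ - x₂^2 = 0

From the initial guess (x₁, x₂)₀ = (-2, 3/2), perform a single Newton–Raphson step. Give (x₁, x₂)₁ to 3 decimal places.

(-0.286, 0.538)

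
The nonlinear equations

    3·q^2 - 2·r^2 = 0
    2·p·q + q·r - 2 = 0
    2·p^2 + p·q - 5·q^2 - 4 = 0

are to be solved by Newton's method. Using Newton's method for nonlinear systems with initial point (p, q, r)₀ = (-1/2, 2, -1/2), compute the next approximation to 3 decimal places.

(-0.409, 0.805, 0.921)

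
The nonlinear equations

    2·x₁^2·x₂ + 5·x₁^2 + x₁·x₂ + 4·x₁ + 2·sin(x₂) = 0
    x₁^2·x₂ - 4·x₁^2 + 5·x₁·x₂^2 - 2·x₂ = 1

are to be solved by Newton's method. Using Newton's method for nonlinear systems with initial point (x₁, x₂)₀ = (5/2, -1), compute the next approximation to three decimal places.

(-1.823, 2.312)

At (5/2, -1): F = (24.56706, -17.750).
Jacobian J = [[4·x₁·x₂ + 10·x₁ + x₂ + 4, 2·x₁^2 + x₁ + 2·cos(x₂)], [2·x₁·x₂ - 8·x₁ + 5·x₂^2, x₁^2 + 10·x₁·x₂ - 2]].
At the point, J = [[18.000, 16.08060], [-20.000, -20.750]] (det J = -51.88791).
Solving J·Δ = −F gives Δ = (-4.323, 3.312).
Then the next iterate is (x₁, x₂)₁ = (-1.823, 2.312).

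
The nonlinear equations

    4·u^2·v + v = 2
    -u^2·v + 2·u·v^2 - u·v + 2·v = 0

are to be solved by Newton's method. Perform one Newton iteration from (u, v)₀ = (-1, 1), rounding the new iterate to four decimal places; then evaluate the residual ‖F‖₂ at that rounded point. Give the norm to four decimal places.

At (-1, 1): F = (3.0000, 0.0000).
Jacobian J = [[8·u·v, 4·u^2 + 1], [-2·u·v + 2·v^2 - v, -u^2 + 4·u·v - u + 2]].
At the point, J = [[-8.0000, 5.0000], [3.0000, -2.0000]] (det J = 1.0000).
Solving J·Δ = −F gives Δ = (6.0000, 9.0000).
Then the next iterate is (u, v)₁ = (5.0000, 10.0000).
Re-evaluating at (5.0000, 10.0000): F = (1008.0000, 720.0000), so ‖F‖₂ = 1238.7348.

1238.7348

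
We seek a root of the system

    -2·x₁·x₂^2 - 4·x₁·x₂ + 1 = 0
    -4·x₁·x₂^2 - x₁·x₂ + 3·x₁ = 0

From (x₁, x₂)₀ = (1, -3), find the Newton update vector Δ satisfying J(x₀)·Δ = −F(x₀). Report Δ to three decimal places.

(-1.225, -0.294)

At (1, -3): F = (-5.000, -30.000).
Jacobian J = [[-2·x₂^2 - 4·x₂, -4·x₁·x₂ - 4·x₁], [-4·x₂^2 - x₂ + 3, -8·x₁·x₂ - x₁]].
At the point, J = [[-6.000, 8.000], [-30.000, 23.000]] (det J = 102.000).
Solving J·Δ = −F gives Δ = (-1.225, -0.294).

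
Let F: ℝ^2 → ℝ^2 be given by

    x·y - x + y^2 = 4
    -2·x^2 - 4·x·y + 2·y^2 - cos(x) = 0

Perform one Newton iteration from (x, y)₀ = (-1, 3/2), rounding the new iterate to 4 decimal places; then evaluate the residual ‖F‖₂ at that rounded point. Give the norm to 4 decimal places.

24.6081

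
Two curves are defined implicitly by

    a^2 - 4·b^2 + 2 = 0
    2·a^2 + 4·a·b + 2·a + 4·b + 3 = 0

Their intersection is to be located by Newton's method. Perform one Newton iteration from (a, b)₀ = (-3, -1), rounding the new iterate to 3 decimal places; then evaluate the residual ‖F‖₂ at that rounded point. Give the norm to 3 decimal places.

At (-3, -1): F = (7.000, 23.000).
Jacobian J = [[2·a, -8·b], [4·a + 4·b + 2, 4·a + 4]].
At the point, J = [[-6.000, 8.000], [-14.000, -8.000]] (det J = 160.000).
Solving J·Δ = −F gives Δ = (1.500, 0.250).
Then the next iterate is (a, b)₁ = (-1.500, -0.750).
Re-evaluating at (-1.500, -0.750): F = (2.000, 6.000), so ‖F‖₂ = 6.325.

6.325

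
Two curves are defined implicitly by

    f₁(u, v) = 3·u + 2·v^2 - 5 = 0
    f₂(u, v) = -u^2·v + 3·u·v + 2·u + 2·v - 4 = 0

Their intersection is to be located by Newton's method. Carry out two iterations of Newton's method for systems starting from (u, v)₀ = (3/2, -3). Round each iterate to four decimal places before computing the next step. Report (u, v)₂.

(3.6970, 1.1833)

At (3/2, -3): F = (17.5000, -13.7500).
Jacobian J = [[3, 4·v], [-2·u·v + 3·v + 2, -u^2 + 3·u + 2]].
At the point, J = [[3.0000, -12.0000], [2.0000, 4.2500]] (det J = 36.7500).
Solving J·Δ = −F gives Δ = (2.4660, 2.0748).
Then the next iterate is (u, v)₁ = (3.9660, -0.9252).
Round to (3.9660, -0.9252) and repeat: F = (8.609990, 5.626186), J = [[3.0000, -3.7008], [6.563086, -1.831156]].
Δ = (-0.2690, 2.1085), so (u, v)₂ = (3.6970, 1.1833).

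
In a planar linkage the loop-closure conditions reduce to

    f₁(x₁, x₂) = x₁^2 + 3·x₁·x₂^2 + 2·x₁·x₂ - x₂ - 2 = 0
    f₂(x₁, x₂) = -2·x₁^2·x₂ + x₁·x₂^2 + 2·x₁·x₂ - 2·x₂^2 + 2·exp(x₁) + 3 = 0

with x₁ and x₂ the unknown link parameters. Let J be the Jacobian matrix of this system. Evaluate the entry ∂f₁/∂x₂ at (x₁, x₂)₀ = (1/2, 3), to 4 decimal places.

9.0000

∂f₁/∂x₂ = 6·x₁·x₂ + 2·x₁ - 1.
At (1/2, 3) this is 9.0000.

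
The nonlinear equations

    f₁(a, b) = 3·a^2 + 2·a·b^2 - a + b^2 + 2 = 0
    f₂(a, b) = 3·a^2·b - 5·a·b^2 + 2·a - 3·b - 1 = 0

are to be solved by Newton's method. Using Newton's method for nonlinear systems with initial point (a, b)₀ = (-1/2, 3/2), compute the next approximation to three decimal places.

(-7.000, -15.571)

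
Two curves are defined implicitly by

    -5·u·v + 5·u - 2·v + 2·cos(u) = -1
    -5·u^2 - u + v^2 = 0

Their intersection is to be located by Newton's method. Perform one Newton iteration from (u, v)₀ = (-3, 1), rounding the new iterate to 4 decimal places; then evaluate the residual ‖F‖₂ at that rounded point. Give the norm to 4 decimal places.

9.7623

At (-3, 1): F = (-2.979985, -41.0000).
Jacobian J = [[-5·v - 2·sin(u) + 5, -5·u - 2], [-10·u - 1, 2·v]].
At the point, J = [[0.282240, 13.0000], [29.0000, 2.0000]] (det J = -376.435520).
Solving J·Δ = −F gives Δ = (1.4001, 0.1988).
Then the next iterate is (u, v)₁ = (-1.5999, 1.1988).
Re-evaluating at (-1.5999, 1.1988): F = (0.134501, -9.761379), so ‖F‖₂ = 9.7623.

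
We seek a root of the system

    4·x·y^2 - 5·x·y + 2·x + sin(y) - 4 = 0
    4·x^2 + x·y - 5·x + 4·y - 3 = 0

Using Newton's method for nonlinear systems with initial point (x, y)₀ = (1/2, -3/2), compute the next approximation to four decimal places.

(1.7174, 1.6763)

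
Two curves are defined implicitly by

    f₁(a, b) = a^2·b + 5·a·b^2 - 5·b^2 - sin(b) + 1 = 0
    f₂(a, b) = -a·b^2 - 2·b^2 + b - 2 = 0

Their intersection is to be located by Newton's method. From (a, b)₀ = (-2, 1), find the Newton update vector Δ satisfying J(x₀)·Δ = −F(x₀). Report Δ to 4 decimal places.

(-1.4636, -0.4636)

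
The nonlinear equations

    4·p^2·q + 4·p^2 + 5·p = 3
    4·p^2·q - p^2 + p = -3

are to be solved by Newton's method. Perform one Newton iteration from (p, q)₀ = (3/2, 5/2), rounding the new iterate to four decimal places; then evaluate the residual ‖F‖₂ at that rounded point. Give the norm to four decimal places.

13.0830

At (3/2, 5/2): F = (36.0000, 24.7500).
Jacobian J = [[8·p·q + 8·p + 5, 4·p^2], [8·p·q - 2·p + 1, 4·p^2]].
At the point, J = [[47.0000, 9.0000], [28.0000, 9.0000]] (det J = 171.0000).
Solving J·Δ = −F gives Δ = (-0.5921, -0.9079).
Then the next iterate is (p, q)₁ = (0.9079, 1.5921).
Re-evaluating at (0.9079, 1.5921): F = (10.085990, 8.332978), so ‖F‖₂ = 13.0830.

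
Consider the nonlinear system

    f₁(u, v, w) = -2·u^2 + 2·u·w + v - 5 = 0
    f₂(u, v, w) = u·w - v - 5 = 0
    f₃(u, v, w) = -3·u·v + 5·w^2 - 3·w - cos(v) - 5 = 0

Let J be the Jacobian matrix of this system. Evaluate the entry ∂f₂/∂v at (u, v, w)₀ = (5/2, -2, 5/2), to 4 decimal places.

-1.0000

∂f₂/∂v = -1.
At (5/2, -2, 5/2) this is -1.0000.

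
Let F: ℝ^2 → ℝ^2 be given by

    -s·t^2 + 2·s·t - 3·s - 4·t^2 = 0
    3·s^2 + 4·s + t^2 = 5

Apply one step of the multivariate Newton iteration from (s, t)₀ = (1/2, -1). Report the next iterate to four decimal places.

At (1/2, -1): F = (-7.0000, -1.2500).
Jacobian J = [[-t^2 + 2·t - 3, -2·s·t + 2·s - 8·t], [6·s + 4, 2·t]].
At the point, J = [[-6.0000, 10.0000], [7.0000, -2.0000]] (det J = -58.0000).
Solving J·Δ = −F gives Δ = (0.4569, 0.9741).
Then the next iterate is (s, t)₁ = (0.9569, -0.0259).

(0.9569, -0.0259)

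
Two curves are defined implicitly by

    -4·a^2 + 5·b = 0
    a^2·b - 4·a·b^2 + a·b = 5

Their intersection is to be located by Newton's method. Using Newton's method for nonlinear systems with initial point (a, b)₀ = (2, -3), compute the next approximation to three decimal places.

(0.031, -3.100)

At (2, -3): F = (-31.000, -95.000).
Jacobian J = [[-8·a, 5], [2·a·b - 4·b^2 + b, a^2 - 8·a·b + a]].
At the point, J = [[-16.000, 5.000], [-51.000, 54.000]] (det J = -609.000).
Solving J·Δ = −F gives Δ = (-1.969, -0.100).
Then the next iterate is (a, b)₁ = (0.031, -3.100).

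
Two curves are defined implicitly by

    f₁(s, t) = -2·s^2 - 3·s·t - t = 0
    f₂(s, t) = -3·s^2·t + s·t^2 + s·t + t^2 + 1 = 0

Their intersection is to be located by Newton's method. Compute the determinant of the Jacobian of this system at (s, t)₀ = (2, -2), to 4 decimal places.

226.0000

J = [[-4·s - 3·t, -3·s - 1], [-6·s·t + t^2 + t, -3·s^2 + 2·s·t + s + 2·t]].
At the point, J = [[-2.0000, -7.0000], [26.0000, -22.0000]].
det J = 226.0000.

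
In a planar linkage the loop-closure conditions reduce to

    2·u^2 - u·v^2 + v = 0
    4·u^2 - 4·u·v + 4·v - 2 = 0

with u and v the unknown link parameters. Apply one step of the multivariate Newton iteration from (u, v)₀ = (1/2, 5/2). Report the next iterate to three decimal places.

At (1/2, 5/2): F = (-0.125, 4.000).
Jacobian J = [[4·u - v^2, -2·u·v + 1], [8·u - 4·v, -4·u + 4]].
At the point, J = [[-4.250, -1.500], [-6.000, 2.000]] (det J = -17.500).
Solving J·Δ = −F gives Δ = (0.329, -1.014).
Then the next iterate is (u, v)₁ = (0.829, 1.486).

(0.829, 1.486)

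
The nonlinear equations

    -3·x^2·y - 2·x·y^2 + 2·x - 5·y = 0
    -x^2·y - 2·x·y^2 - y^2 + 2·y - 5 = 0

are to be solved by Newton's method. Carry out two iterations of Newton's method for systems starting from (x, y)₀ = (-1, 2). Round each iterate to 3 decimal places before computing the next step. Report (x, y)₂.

(-1.011, 4.428)

At (-1, 2): F = (-10.000, 1.000).
Jacobian J = [[-6·x·y - 2·y^2 + 2, -3·x^2 - 4·x·y - 5], [-2·x·y - 2·y^2, -x^2 - 4·x·y - 2·y + 2]].
At the point, J = [[6.000, 0.000], [-4.000, 5.000]] (det J = 30.000).
Solving J·Δ = −F gives Δ = (1.667, 1.133).
Then the next iterate is (x, y)₁ = (0.667, 3.133).
Round to (0.667, 3.133) and repeat: F = (-31.60664, -23.03766), J = [[-30.16964, -14.69351], [-23.81080, -13.06973]].
Δ = (-1.678, 1.295), so (x, y)₂ = (-1.011, 4.428).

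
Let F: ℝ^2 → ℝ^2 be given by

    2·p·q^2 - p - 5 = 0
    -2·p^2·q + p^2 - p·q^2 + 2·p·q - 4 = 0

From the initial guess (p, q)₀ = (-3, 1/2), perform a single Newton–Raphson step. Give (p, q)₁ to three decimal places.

At (-3, 1/2): F = (-3.500, -6.250).
Jacobian J = [[2·q^2 - 1, 4·p·q], [-4·p·q + 2·p - q^2 + 2·q, -2·p^2 - 2·p·q + 2·p]].
At the point, J = [[-0.500, -6.000], [0.750, -21.000]] (det J = 15.000).
Solving J·Δ = −F gives Δ = (-2.400, -0.383).
Then the next iterate is (p, q)₁ = (-5.400, 0.117).

(-5.400, 0.117)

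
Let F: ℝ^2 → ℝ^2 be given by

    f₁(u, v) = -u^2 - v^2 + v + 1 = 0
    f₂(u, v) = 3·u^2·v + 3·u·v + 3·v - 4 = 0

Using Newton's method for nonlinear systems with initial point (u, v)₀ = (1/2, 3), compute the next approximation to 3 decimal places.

At (1/2, 3): F = (-5.250, 11.750).
Jacobian J = [[-2·u, -2·v + 1], [6·u·v + 3·v, 3·u^2 + 3·u + 3]].
At the point, J = [[-1.000, -5.000], [18.000, 5.250]] (det J = 84.750).
Solving J·Δ = −F gives Δ = (-0.368, -0.976).
Then the next iterate is (u, v)₁ = (0.132, 2.024).

(0.132, 2.024)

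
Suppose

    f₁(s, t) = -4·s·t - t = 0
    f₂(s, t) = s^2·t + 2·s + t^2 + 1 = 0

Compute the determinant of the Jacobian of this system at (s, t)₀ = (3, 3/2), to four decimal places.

71.0000

J = [[-4·t, -4·s - 1], [2·s·t + 2, s^2 + 2·t]].
At the point, J = [[-6.0000, -13.0000], [11.0000, 12.0000]].
det J = 71.0000.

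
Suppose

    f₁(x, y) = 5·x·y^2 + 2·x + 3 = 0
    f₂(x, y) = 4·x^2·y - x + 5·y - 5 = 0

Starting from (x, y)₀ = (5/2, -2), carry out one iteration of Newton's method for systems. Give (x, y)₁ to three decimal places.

At (5/2, -2): F = (58.000, -67.500).
Jacobian J = [[5·y^2 + 2, 10·x·y], [8·x·y - 1, 4·x^2 + 5]].
At the point, J = [[22.000, -50.000], [-41.000, 30.000]] (det J = -1390.000).
Solving J·Δ = −F gives Δ = (-1.176, 0.642).
Then the next iterate is (x, y)₁ = (1.324, -1.358).

(1.324, -1.358)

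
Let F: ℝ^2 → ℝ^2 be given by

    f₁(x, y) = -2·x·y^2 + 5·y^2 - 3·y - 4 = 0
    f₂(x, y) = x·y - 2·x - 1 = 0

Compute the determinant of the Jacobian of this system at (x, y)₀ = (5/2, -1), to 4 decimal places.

J = [[-2·y^2, -4·x·y + 10·y - 3], [y - 2, x]].
At the point, J = [[-2.0000, -3.0000], [-3.0000, 2.5000]].
det J = -14.0000.

-14.0000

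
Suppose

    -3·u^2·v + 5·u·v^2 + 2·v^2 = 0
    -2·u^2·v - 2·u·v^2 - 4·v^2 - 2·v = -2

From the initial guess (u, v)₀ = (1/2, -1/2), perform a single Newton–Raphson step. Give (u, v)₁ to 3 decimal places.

(-1.000, -1.000)

At (1/2, -1/2): F = (1.500, 2.000).
Jacobian J = [[-6·u·v + 5·v^2, -3·u^2 + 10·u·v + 4·v], [-4·u·v - 2·v^2, -2·u^2 - 4·u·v - 8·v - 2]].
At the point, J = [[2.750, -5.250], [0.500, 2.500]] (det J = 9.500).
Solving J·Δ = −F gives Δ = (-1.500, -0.500).
Then the next iterate is (u, v)₁ = (-1.000, -1.000).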